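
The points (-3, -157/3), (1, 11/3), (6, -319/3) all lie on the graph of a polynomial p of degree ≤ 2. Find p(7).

Write p(t) = at^2 + bt + c. Substituting each data point gives a linear system:
  9a - 3b + c = -157/3
  a + b + c = 11/3
  36a + 6b + c = -319/3
Solving the system yields a = -4, b = 6, c = 5/3.
So p(t) = -4t^2 + 6t + 5/3.
Then p(7) = -457/3.

-457/3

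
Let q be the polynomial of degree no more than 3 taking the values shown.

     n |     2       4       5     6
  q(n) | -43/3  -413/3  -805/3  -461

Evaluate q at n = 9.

-1531

Using the Lagrange interpolation formula with nodes 2, 4, 5, 6:
  L_0(n) = (n - 4)(n - 5)(n - 6) / -24
  L_1(n) = (n - 2)(n - 5)(n - 6) / 4
  L_2(n) = (n - 2)(n - 4)(n - 6) / -3
  L_3(n) = (n - 2)(n - 4)(n - 5) / 8
Then q(n) = -43/3·L_0(n) - 413/3·L_1(n) - 805/3·L_2(n) - 461·L_3(n).
Expanding and collecting terms gives q(n) = -2n³ - n² + (1/3)n + 5.
Evaluating at n = 9: q(9) = -1531.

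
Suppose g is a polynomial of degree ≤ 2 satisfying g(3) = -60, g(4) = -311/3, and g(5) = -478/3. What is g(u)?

Write g(u) = au^2 + bu + c. Substituting each data point gives a linear system:
  9a + 3b + c = -60
  16a + 4b + c = -311/3
  25a + 5b + c = -478/3
Solving the system yields a = -6, b = -5/3, c = -1.
So g(u) = -6u² - (5/3)u - 1.
Check: g(5) = -478/3. ✓

g(u) = -6u^2 - (5/3)u - 1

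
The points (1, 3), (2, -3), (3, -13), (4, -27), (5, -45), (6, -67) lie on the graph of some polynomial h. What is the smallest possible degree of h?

2

Forward differences of the values at t = 1, 2, 3, 4, 5, 6:
  h  : 3  -3  -13  -27  -45  -67
  Δ  : -6  -10  -14  -18  -22
  Δ^2: -4  -4  -4  -4
  Δ^3: 0  0  0
  Δ^4: 0  0
  Δ^5: 0
The second differences are constant (-4) and nonzero, while all higher differences vanish, so the minimal degree is 2.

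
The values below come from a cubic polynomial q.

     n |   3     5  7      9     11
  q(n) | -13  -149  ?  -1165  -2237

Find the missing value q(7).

The 4 known points determine the degree-3 polynomial uniquely.
Write q(n) = an^3 + bn^2 + cn + d. Substituting each data point gives a linear system:
  27a + 9b + 3c + d = -13
  125a + 25b + 5c + d = -149
  729a + 81b + 9c + d = -1165
  1331a + 121b + 11c + d = -2237
Solving the system yields a = -2, b = 3, c = 6, d = -4.
So q(n) = -2n^3 + 3n^2 + 6n - 4.
Then q(7) = -501.

-501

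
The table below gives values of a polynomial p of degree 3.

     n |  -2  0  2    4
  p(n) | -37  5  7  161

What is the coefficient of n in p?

Write p(n) = an^3 + bn^2 + cn + d. Substituting each data point gives a linear system:
  -8a + 4b - 2c + d = -37
  d = 5
  8a + 4b + 2c + d = 7
  64a + 16b + 4c + d = 161
Solving the system yields a = 4, b = -5, c = -5, d = 5.
So p(n) = 4n^3 - 5n^2 - 5n + 5.
The coefficient of n is -5.

-5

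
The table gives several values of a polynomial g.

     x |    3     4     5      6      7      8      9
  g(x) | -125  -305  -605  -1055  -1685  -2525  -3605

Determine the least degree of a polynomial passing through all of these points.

Forward differences of the values at x = 3, 4, 5, 6, 7, 8, 9:
  g  : -125  -305  -605  -1055  -1685  -2525  -3605
  Δ  : -180  -300  -450  -630  -840  -1080
  Δ^2: -120  -150  -180  -210  -240
  Δ^3: -30  -30  -30  -30
  Δ^4: 0  0  0
  Δ^5: 0  0
  Δ^6: 0
The third differences are constant (-30) and nonzero, while all higher differences vanish, so the minimal degree is 3.

3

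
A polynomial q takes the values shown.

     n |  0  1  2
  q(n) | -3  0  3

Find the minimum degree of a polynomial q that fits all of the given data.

1

Forward differences of the values at n = 0, 1, 2:
  q  : -3  0  3
  Δ  : 3  3
  Δ^2: 0
The first differences are constant (3) and nonzero, while all higher differences vanish, so the minimal degree is 1.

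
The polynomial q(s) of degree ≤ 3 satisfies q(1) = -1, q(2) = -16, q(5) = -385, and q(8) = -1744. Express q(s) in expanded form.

Using the Lagrange interpolation formula with nodes 1, 2, 5, 8:
  L_0(s) = (s - 2)(s - 5)(s - 8) / -28
  L_1(s) = (s - 1)(s - 5)(s - 8) / 18
  L_2(s) = (s - 1)(s - 2)(s - 8) / -36
  L_3(s) = (s - 1)(s - 2)(s - 5) / 126
Then q(s) = -1·L_0(s) - 16·L_1(s) - 385·L_2(s) - 1744·L_3(s).
Expanding and collecting terms gives q(s) = -4s^3 + 5s^2 - 2s.
Check: q(2) = -16. ✓

q(s) = -4s^3 + 5s^2 - 2s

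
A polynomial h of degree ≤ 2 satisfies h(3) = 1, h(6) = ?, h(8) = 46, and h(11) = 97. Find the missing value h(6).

22

The 3 known points determine the degree-2 polynomial uniquely.
Write h(x) = ax^2 + bx + c. Substituting each data point gives a linear system:
  9a + 3b + c = 1
  64a + 8b + c = 46
  121a + 11b + c = 97
Solving the system yields a = 1, b = -2, c = -2.
So h(x) = x^2 - 2x - 2.
Then h(6) = 22.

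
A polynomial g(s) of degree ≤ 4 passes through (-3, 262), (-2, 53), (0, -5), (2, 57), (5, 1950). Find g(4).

815

Using the Lagrange interpolation formula with nodes -3, -2, 0, 2, 5:
  L_0(s) = (s + 2)s(s - 2)(s - 5) / 120
  L_1(s) = (s + 3)s(s - 2)(s - 5) / -56
  L_2(s) = (s + 3)(s + 2)(s - 2)(s - 5) / 60
  L_3(s) = (s + 3)(s + 2)s(s - 5) / -120
  L_4(s) = (s + 3)(s + 2)s(s - 2) / 840
Then g(s) = 262·L_0(s) + 53·L_1(s) - 5·L_2(s) + 57·L_3(s) + 1950·L_4(s).
Expanding and collecting terms gives g(s) = 3s⁴ + 3s² + s - 5.
Evaluating at s = 4: g(4) = 815.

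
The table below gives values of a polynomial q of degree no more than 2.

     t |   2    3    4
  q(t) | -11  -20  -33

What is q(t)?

Using the Lagrange interpolation formula with nodes 2, 3, 4:
  L_0(t) = (t - 3)(t - 4) / 2
  L_1(t) = (t - 2)(t - 4) / -1
  L_2(t) = (t - 2)(t - 3) / 2
Then q(t) = -11·L_0(t) - 20·L_1(t) - 33·L_2(t).
Expanding and collecting terms gives q(t) = -2t^2 + t - 5.
Check: q(2) = -11. ✓

q(t) = -2t^2 + t - 5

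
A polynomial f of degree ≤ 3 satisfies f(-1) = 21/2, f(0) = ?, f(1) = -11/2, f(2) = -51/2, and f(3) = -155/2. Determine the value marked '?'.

On equispaced nodes a degree-3 polynomial has vanishing fourth forward difference, so
  f(-1) - 4·f(0) + 6·f(1) - 4·f(2) + f(3) = 0.
Substituting the known values and solving for f(0):
  -4·f(0) = -2
  f(0) = 1/2.

1/2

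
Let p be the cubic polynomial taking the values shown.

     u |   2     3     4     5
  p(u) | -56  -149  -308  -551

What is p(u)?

p(u) = -3u^3 - 6u^2 - 6u + 4

Using the Lagrange interpolation formula with nodes 2, 3, 4, 5:
  L_0(u) = (u - 3)(u - 4)(u - 5) / -6
  L_1(u) = (u - 2)(u - 4)(u - 5) / 2
  L_2(u) = (u - 2)(u - 3)(u - 5) / -2
  L_3(u) = (u - 2)(u - 3)(u - 4) / 6
Then p(u) = -56·L_0(u) - 149·L_1(u) - 308·L_2(u) - 551·L_3(u).
Expanding and collecting terms gives p(u) = -3u^3 - 6u^2 - 6u + 4.
Check: p(3) = -149. ✓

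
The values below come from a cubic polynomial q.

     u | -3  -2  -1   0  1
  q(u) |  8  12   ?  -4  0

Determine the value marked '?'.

On equispaced nodes a degree-3 polynomial has vanishing fourth forward difference, so
  q(-3) - 4·q(-2) + 6·q(-1) - 4·q(0) + q(1) = 0.
Substituting the known values and solving for q(-1):
  6·q(-1) = 24
  q(-1) = 4.

4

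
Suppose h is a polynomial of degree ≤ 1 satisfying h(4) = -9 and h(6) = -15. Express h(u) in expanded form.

h(u) = -3u + 3

Write h(u) = au + b. Substituting each data point gives a linear system:
  4a + b = -9
  6a + b = -15
Solving the system yields a = -3, b = 3.
So h(u) = -3u + 3.
Check: h(4) = -9. ✓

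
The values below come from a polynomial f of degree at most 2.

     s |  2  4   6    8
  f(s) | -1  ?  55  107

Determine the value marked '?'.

On equispaced nodes a degree-2 polynomial has vanishing third forward difference, so
  - f(2) + 3·f(4) - 3·f(6) + f(8) = 0.
Substituting the known values and solving for f(4):
  3·f(4) = 57
  f(4) = 19.

19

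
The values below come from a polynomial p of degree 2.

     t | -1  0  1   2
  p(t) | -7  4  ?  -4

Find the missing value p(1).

On equispaced nodes a degree-2 polynomial has vanishing third forward difference, so
  - p(-1) + 3·p(0) - 3·p(1) + p(2) = 0.
Substituting the known values and solving for p(1):
  -3·p(1) = -15
  p(1) = 5.

5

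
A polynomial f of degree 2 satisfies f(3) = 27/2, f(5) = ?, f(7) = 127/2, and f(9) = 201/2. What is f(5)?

The 3 known points determine the degree-2 polynomial uniquely.
Write f(x) = ax^2 + bx + c. Substituting each data point gives a linear system:
  9a + 3b + c = 27/2
  49a + 7b + c = 127/2
  81a + 9b + c = 201/2
Solving the system yields a = 1, b = 5/2, c = -3.
So f(x) = x^2 + (5/2)x - 3.
Then f(5) = 69/2.

69/2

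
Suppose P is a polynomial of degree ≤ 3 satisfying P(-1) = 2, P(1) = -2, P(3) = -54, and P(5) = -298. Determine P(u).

Write P(u) = au^3 + bu^2 + cu + d. Substituting each data point gives a linear system:
  -a + b - c + d = 2
  a + b + c + d = -2
  27a + 9b + 3c + d = -54
  125a + 25b + 5c + d = -298
Solving the system yields a = -3, b = 3, c = 1, d = -3.
So P(u) = -3u^3 + 3u^2 + u - 3.
Check: P(3) = -54. ✓

P(u) = -3u^3 + 3u^2 + u - 3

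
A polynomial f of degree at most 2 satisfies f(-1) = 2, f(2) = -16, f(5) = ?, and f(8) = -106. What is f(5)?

-52

On equispaced nodes a degree-2 polynomial has vanishing third forward difference, so
  - f(-1) + 3·f(2) - 3·f(5) + f(8) = 0.
Substituting the known values and solving for f(5):
  -3·f(5) = 156
  f(5) = -52.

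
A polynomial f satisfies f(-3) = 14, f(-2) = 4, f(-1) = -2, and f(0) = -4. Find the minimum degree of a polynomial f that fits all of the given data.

2

Forward differences of the values at n = -3, -2, -1, 0:
  f  : 14  4  -2  -4
  Δ  : -10  -6  -2
  Δ^2: 4  4
  Δ^3: 0
The second differences are constant (4) and nonzero, while all higher differences vanish, so the minimal degree is 2.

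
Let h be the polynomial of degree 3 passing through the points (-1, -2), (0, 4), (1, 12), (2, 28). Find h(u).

h(u) = u^3 + u^2 + 6u + 4

Using the Lagrange interpolation formula with nodes -1, 0, 1, 2:
  L_0(u) = u(u - 1)(u - 2) / -6
  L_1(u) = (u + 1)(u - 1)(u - 2) / 2
  L_2(u) = (u + 1)u(u - 2) / -2
  L_3(u) = (u + 1)u(u - 1) / 6
Then h(u) = -2·L_0(u) + 4·L_1(u) + 12·L_2(u) + 28·L_3(u).
Expanding and collecting terms gives h(u) = u^3 + u^2 + 6u + 4.
Check: h(-1) = -2. ✓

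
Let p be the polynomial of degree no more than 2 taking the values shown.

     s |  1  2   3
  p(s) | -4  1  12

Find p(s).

p(s) = 3s^2 - 4s - 3

Write p(s) = as^2 + bs + c. Substituting each data point gives a linear system:
  a + b + c = -4
  4a + 2b + c = 1
  9a + 3b + c = 12
Solving the system yields a = 3, b = -4, c = -3.
So p(s) = 3s^2 - 4s - 3.
Check: p(3) = 12. ✓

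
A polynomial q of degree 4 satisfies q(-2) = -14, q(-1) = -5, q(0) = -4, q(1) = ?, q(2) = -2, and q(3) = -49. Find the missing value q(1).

On equispaced nodes a degree-4 polynomial has vanishing fifth forward difference, so
  - q(-2) + 5·q(-1) - 10·q(0) + 10·q(1) - 5·q(2) + q(3) = 0.
Substituting the known values and solving for q(1):
  10·q(1) = 10
  q(1) = 1.

1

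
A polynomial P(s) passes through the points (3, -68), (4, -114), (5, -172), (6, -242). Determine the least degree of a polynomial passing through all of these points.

2

Forward differences of the values at s = 3, 4, 5, 6:
  P  : -68  -114  -172  -242
  Δ  : -46  -58  -70
  Δ^2: -12  -12
  Δ^3: 0
The second differences are constant (-12) and nonzero, while all higher differences vanish, so the minimal degree is 2.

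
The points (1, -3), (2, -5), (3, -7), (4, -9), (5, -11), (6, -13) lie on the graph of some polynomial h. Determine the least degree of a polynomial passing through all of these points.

Forward differences of the values at s = 1, 2, 3, 4, 5, 6:
  h  : -3  -5  -7  -9  -11  -13
  Δ  : -2  -2  -2  -2  -2
  Δ^2: 0  0  0  0
  Δ^3: 0  0  0
  Δ^4: 0  0
  Δ^5: 0
The first differences are constant (-2) and nonzero, while all higher differences vanish, so the minimal degree is 1.

1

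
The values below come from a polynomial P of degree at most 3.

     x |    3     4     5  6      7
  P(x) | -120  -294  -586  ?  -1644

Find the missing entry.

-1026

On equispaced nodes a degree-3 polynomial has vanishing fourth forward difference, so
  P(3) - 4·P(4) + 6·P(5) - 4·P(6) + P(7) = 0.
Substituting the known values and solving for P(6):
  -4·P(6) = 4104
  P(6) = -1026.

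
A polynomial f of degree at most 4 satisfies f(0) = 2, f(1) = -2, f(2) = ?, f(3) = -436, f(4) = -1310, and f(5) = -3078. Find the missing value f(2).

-90

The 5 known points determine the degree-4 polynomial uniquely.
Write f(t) = at^4 + bt^3 + ct^2 + dt + e. Substituting each data point gives a linear system:
  e = 2
  a + b + c + d + e = -2
  81a + 27b + 9c + 3d + e = -436
  256a + 64b + 16c + 4d + e = -1310
  625a + 125b + 25c + 5d + e = -3078
Solving the system yields a = -4, b = -5, c = 1, d = 4, e = 2.
So f(t) = -4t^4 - 5t^3 + t^2 + 4t + 2.
Then f(2) = -90.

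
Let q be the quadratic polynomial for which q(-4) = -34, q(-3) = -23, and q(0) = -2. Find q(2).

2

Write q(t) = at^2 + bt + c. Substituting each data point gives a linear system:
  16a - 4b + c = -34
  9a - 3b + c = -23
  c = -2
Solving the system yields a = -1, b = 4, c = -2.
So q(t) = -t^2 + 4t - 2.
Then q(2) = 2.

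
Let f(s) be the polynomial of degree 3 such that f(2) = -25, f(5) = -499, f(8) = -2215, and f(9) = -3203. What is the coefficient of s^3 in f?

-5

Write f(s) = as^3 + bs^2 + cs + d. Substituting each data point gives a linear system:
  8a + 4b + 2c + d = -25
  125a + 25b + 5c + d = -499
  512a + 64b + 8c + d = -2215
  729a + 81b + 9c + d = -3203
Solving the system yields a = -5, b = 6, c = -5, d = 1.
So f(s) = -5s³ + 6s² - 5s + 1.
The leading coefficient is -5.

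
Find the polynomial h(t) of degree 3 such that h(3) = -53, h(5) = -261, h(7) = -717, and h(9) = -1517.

h(t) = -2t^3 - t^2 + 2t + 4

Write h(t) = at^3 + bt^2 + ct + d. Substituting each data point gives a linear system:
  27a + 9b + 3c + d = -53
  125a + 25b + 5c + d = -261
  343a + 49b + 7c + d = -717
  729a + 81b + 9c + d = -1517
Solving the system yields a = -2, b = -1, c = 2, d = 4.
So h(t) = -2t^3 - t^2 + 2t + 4.
Check: h(5) = -261. ✓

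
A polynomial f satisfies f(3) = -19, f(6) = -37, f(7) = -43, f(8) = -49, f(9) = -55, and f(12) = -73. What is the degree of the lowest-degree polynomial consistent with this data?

1

Divided differences on the nodes 3, 6, 7, 8, 9, 12:
  order 0: -19  -37  -43  -49  -55  -73
  order 1: -6  -6  -6  -6  -6
  order 2: 0  0  0  0
  order 3: 0  0  0
  order 4: 0  0
  order 5: 0
The order-1 divided differences are all -6 (nonzero) and every higher order vanishes, so the data lies on a polynomial of degree exactly 1.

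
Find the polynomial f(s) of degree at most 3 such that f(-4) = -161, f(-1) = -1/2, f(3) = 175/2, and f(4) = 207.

f(s) = 3s^3 + (3/2)s^2 - 2s - 1

Write f(s) = as^3 + bs^2 + cs + d. Substituting each data point gives a linear system:
  -64a + 16b - 4c + d = -161
  -a + b - c + d = -1/2
  27a + 9b + 3c + d = 175/2
  64a + 16b + 4c + d = 207
Solving the system yields a = 3, b = 3/2, c = -2, d = -1.
So f(s) = 3s³ + (3/2)s² - 2s - 1.
Check: f(3) = 175/2. ✓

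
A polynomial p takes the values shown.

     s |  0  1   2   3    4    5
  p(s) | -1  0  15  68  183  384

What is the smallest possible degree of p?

3

Forward differences of the values at s = 0, 1, 2, 3, 4, 5:
  p  : -1  0  15  68  183  384
  Δ  : 1  15  53  115  201
  Δ^2: 14  38  62  86
  Δ^3: 24  24  24
  Δ^4: 0  0
  Δ^5: 0
The third differences are constant (24) and nonzero, while all higher differences vanish, so the minimal degree is 3.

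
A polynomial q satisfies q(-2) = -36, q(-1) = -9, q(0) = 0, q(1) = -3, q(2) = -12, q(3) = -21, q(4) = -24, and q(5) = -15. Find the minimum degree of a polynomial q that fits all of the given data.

Forward differences of the values at x = -2, -1, 0, 1, 2, 3, 4, 5:
  q  : -36  -9  0  -3  -12  -21  -24  -15
  Δ  : 27  9  -3  -9  -9  -3  9
  Δ^2: -18  -12  -6  0  6  12
  Δ^3: 6  6  6  6  6
  Δ^4: 0  0  0  0
  Δ^5: 0  0  0
  Δ^6: 0  0
  Δ^7: 0
The third differences are constant (6) and nonzero, while all higher differences vanish, so the minimal degree is 3.

3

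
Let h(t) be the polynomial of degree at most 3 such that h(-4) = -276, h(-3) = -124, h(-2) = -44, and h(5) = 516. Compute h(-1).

Using the Lagrange interpolation formula with nodes -4, -3, -2, 5:
  L_0(t) = (t + 3)(t + 2)(t - 5) / -18
  L_1(t) = (t + 4)(t + 2)(t - 5) / 8
  L_2(t) = (t + 4)(t + 3)(t - 5) / -14
  L_3(t) = (t + 4)(t + 3)(t + 2) / 504
Then h(t) = -276·L_0(t) - 124·L_1(t) - 44·L_2(t) + 516·L_3(t).
Expanding and collecting terms gives h(t) = 4t^3 + 4t - 4.
Evaluating at t = -1: h(-1) = -12.

-12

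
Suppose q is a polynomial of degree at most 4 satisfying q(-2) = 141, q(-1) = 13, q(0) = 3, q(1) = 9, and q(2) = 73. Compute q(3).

Forward differences of the values at n = -2, -1, 0, 1, 2:
  q  : 141  13  3  9  73
  Δ  : -128  -10  6  64
  Δ^2: 118  16  58
  Δ^3: -102  42
  Δ^4: 144
The fourth differences are constant, confirming degree 4.
Interpolating (Newton forward form) and evaluating at n = 3 gives q(3) = 381.

381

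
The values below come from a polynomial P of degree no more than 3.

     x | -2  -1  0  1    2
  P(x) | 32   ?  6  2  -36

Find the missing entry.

On equispaced nodes a degree-3 polynomial has vanishing fourth forward difference, so
  P(-2) - 4·P(-1) + 6·P(0) - 4·P(1) + P(2) = 0.
Substituting the known values and solving for P(-1):
  -4·P(-1) = -24
  P(-1) = 6.

6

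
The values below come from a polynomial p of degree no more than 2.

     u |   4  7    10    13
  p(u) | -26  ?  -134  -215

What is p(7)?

-71

On equispaced nodes a degree-2 polynomial has vanishing third forward difference, so
  - p(4) + 3·p(7) - 3·p(10) + p(13) = 0.
Substituting the known values and solving for p(7):
  3·p(7) = -213
  p(7) = -71.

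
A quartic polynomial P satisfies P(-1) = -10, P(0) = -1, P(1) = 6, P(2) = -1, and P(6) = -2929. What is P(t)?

Write P(t) = at^4 + bt^3 + ct^2 + dt + e. Substituting each data point gives a linear system:
  a - b + c - d + e = -10
  e = -1
  a + b + c + d + e = 6
  16a + 8b + 4c + 2d + e = -1
  1296a + 216b + 36c + 6d + e = -2929
Solving the system yields a = -3, b = 4, c = 2, d = 4, e = -1.
So P(t) = -3t⁴ + 4t³ + 2t² + 4t - 1.
Check: P(-1) = -10. ✓

P(t) = -3t^4 + 4t^3 + 2t^2 + 4t - 1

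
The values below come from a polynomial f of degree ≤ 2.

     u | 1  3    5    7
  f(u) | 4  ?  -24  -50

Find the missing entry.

-6

On equispaced nodes a degree-2 polynomial has vanishing third forward difference, so
  - f(1) + 3·f(3) - 3·f(5) + f(7) = 0.
Substituting the known values and solving for f(3):
  3·f(3) = -18
  f(3) = -6.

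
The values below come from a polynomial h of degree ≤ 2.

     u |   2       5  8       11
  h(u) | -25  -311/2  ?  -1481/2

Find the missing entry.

-394

The 3 known points determine the degree-2 polynomial uniquely.
Write h(u) = au^2 + bu + c. Substituting each data point gives a linear system:
  4a + 2b + c = -25
  25a + 5b + c = -311/2
  121a + 11b + c = -1481/2
Solving the system yields a = -6, b = -3/2, c = 2.
So h(u) = -6u^2 - (3/2)u + 2.
Then h(8) = -394.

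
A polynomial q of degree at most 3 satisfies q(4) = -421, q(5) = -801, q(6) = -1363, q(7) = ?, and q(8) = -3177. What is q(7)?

On equispaced nodes a degree-3 polynomial has vanishing fourth forward difference, so
  q(4) - 4·q(5) + 6·q(6) - 4·q(7) + q(8) = 0.
Substituting the known values and solving for q(7):
  -4·q(7) = 8572
  q(7) = -2143.

-2143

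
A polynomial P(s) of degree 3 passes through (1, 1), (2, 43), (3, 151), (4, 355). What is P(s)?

Using the Lagrange interpolation formula with nodes 1, 2, 3, 4:
  L_0(s) = (s - 2)(s - 3)(s - 4) / -6
  L_1(s) = (s - 1)(s - 3)(s - 4) / 2
  L_2(s) = (s - 1)(s - 2)(s - 4) / -2
  L_3(s) = (s - 1)(s - 2)(s - 3) / 6
Then P(s) = 1·L_0(s) + 43·L_1(s) + 151·L_2(s) + 355·L_3(s).
Expanding and collecting terms gives P(s) = 5s^3 + 3s^2 - 2s - 5.
Check: P(1) = 1. ✓

P(s) = 5s^3 + 3s^2 - 2s - 5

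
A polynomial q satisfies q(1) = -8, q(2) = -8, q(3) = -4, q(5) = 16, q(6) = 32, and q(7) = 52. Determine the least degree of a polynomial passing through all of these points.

2

Divided differences on the nodes 1, 2, 3, 5, 6, 7:
  order 0: -8  -8  -4  16  32  52
  order 1: 0  4  10  16  20
  order 2: 2  2  2  2
  order 3: 0  0  0
  order 4: 0  0
  order 5: 0
The order-2 divided differences are all 2 (nonzero) and every higher order vanishes, so the data lies on a polynomial of degree exactly 2.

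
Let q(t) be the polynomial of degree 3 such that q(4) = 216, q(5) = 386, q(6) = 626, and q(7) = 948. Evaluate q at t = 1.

6

Write q(t) = at^3 + bt^2 + ct + d. Substituting each data point gives a linear system:
  64a + 16b + 4c + d = 216
  125a + 25b + 5c + d = 386
  216a + 36b + 6c + d = 626
  343a + 49b + 7c + d = 948
Solving the system yields a = 2, b = 5, c = 3, d = -4.
So q(t) = 2t^3 + 5t^2 + 3t - 4.
Then q(1) = 6.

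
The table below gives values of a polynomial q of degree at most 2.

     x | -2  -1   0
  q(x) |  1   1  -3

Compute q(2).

Write q(x) = ax^2 + bx + c. Substituting each data point gives a linear system:
  4a - 2b + c = 1
  a - b + c = 1
  c = -3
Solving the system yields a = -2, b = -6, c = -3.
So q(x) = -2x^2 - 6x - 3.
Then q(2) = -23.

-23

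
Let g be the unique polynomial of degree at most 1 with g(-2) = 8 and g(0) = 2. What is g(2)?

Using the Lagrange interpolation formula with nodes -2, 0:
  L_0(t) = t / -2
  L_1(t) = (t + 2) / 2
Then g(t) = 8·L_0(t) + 2·L_1(t).
Expanding and collecting terms gives g(t) = -3t + 2.
Evaluating at t = 2: g(2) = -4.

-4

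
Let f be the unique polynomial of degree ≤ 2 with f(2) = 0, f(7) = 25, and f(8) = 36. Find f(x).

f(x) = x^2 - 4x + 4

Write f(x) = ax^2 + bx + c. Substituting each data point gives a linear system:
  4a + 2b + c = 0
  49a + 7b + c = 25
  64a + 8b + c = 36
Solving the system yields a = 1, b = -4, c = 4.
So f(x) = x^2 - 4x + 4.
Check: f(8) = 36. ✓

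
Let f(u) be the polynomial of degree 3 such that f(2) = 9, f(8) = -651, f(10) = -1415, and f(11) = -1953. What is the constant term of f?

5

Write f(u) = au^3 + bu^2 + cu + d. Substituting each data point gives a linear system:
  8a + 4b + 2c + d = 9
  512a + 64b + 8c + d = -651
  1000a + 100b + 10c + d = -1415
  1331a + 121b + 11c + d = -1953
Solving the system yields a = -2, b = 6, c = -2, d = 5.
So f(u) = -2u^3 + 6u^2 - 2u + 5.
The constant term is 5.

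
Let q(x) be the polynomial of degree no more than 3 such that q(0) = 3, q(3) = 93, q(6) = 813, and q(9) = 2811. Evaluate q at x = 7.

1305

Using the Lagrange interpolation formula with nodes 0, 3, 6, 9:
  L_0(x) = (x - 3)(x - 6)(x - 9) / -162
  L_1(x) = x(x - 6)(x - 9) / 54
  L_2(x) = x(x - 3)(x - 9) / -54
  L_3(x) = x(x - 3)(x - 6) / 162
Then q(x) = 3·L_0(x) + 93·L_1(x) + 813·L_2(x) + 2811·L_3(x).
Expanding and collecting terms gives q(x) = 4x^3 - x^2 - 3x + 3.
Evaluating at x = 7: q(7) = 1305.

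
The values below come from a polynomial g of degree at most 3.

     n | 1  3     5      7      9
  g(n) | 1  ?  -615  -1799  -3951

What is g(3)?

On equispaced nodes a degree-3 polynomial has vanishing fourth forward difference, so
  g(1) - 4·g(3) + 6·g(5) - 4·g(7) + g(9) = 0.
Substituting the known values and solving for g(3):
  -4·g(3) = 444
  g(3) = -111.

-111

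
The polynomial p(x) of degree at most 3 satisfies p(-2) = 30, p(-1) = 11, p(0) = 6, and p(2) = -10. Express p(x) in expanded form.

p(x) = -2x^3 + x^2 - 2x + 6

Write p(x) = ax^3 + bx^2 + cx + d. Substituting each data point gives a linear system:
  -8a + 4b - 2c + d = 30
  -a + b - c + d = 11
  d = 6
  8a + 4b + 2c + d = -10
Solving the system yields a = -2, b = 1, c = -2, d = 6.
So p(x) = -2x^3 + x^2 - 2x + 6.
Check: p(-1) = 11. ✓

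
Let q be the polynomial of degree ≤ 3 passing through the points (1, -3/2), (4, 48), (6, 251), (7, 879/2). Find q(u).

Write q(u) = au^3 + bu^2 + cu + d. Substituting each data point gives a linear system:
  a + b + c + d = -3/2
  64a + 16b + 4c + d = 48
  216a + 36b + 6c + d = 251
  343a + 49b + 7c + d = 879/2
Solving the system yields a = 2, b = -5, c = -1/2, d = 2.
So q(u) = 2u³ - 5u² - (1/2)u + 2.
Check: q(6) = 251. ✓

q(u) = 2u^3 - 5u^2 - (1/2)u + 2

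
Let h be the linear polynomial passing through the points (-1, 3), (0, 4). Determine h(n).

h(n) = n + 4

Using the Lagrange interpolation formula with nodes -1, 0:
  L_0(n) = n / -1
  L_1(n) = (n + 1) / 1
Then h(n) = 3·L_0(n) + 4·L_1(n).
Expanding and collecting terms gives h(n) = n + 4.
Check: h(0) = 4. ✓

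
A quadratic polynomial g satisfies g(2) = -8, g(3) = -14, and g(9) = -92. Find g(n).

g(n) = -n^2 - n - 2

Using the Lagrange interpolation formula with nodes 2, 3, 9:
  L_0(n) = (n - 3)(n - 9) / 7
  L_1(n) = (n - 2)(n - 9) / -6
  L_2(n) = (n - 2)(n - 3) / 42
Then g(n) = -8·L_0(n) - 14·L_1(n) - 92·L_2(n).
Expanding and collecting terms gives g(n) = -n² - n - 2.
Check: g(3) = -14. ✓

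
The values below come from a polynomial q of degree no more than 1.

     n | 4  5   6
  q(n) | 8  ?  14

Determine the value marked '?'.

The 2 known points determine the degree-1 polynomial uniquely.
Write q(n) = an + b. Substituting each data point gives a linear system:
  4a + b = 8
  6a + b = 14
Solving the system yields a = 3, b = -4.
So q(n) = 3n - 4.
Then q(5) = 11.

11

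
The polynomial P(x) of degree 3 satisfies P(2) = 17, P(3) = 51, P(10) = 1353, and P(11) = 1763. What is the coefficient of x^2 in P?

Write P(x) = ax^3 + bx^2 + cx + d. Substituting each data point gives a linear system:
  8a + 4b + 2c + d = 17
  27a + 9b + 3c + d = 51
  1000a + 100b + 10c + d = 1353
  1331a + 121b + 11c + d = 1763
Solving the system yields a = 1, b = 4, c = -5, d = 3.
So P(x) = x³ + 4x² - 5x + 3.
The coefficient of x^2 is 4.

4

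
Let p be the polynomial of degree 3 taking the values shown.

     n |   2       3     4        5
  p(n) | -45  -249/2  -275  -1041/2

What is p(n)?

Write p(n) = an^3 + bn^2 + cn + d. Substituting each data point gives a linear system:
  8a + 4b + 2c + d = -45
  27a + 9b + 3c + d = -249/2
  64a + 16b + 4c + d = -275
  125a + 25b + 5c + d = -1041/2
Solving the system yields a = -4, b = 1/2, c = -6, d = -3.
So p(n) = -4n^3 + (1/2)n^2 - 6n - 3.
Check: p(2) = -45. ✓

p(n) = -4n^3 + (1/2)n^2 - 6n - 3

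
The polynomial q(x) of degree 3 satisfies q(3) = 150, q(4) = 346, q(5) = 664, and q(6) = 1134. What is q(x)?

q(x) = 5x^3 + x^2 + 4x - 6

Using the Lagrange interpolation formula with nodes 3, 4, 5, 6:
  L_0(x) = (x - 4)(x - 5)(x - 6) / -6
  L_1(x) = (x - 3)(x - 5)(x - 6) / 2
  L_2(x) = (x - 3)(x - 4)(x - 6) / -2
  L_3(x) = (x - 3)(x - 4)(x - 5) / 6
Then q(x) = 150·L_0(x) + 346·L_1(x) + 664·L_2(x) + 1134·L_3(x).
Expanding and collecting terms gives q(x) = 5x^3 + x^2 + 4x - 6.
Check: q(5) = 664. ✓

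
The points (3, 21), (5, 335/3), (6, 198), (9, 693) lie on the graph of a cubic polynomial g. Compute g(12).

Using the Lagrange interpolation formula with nodes 3, 5, 6, 9:
  L_0(t) = (t - 5)(t - 6)(t - 9) / -36
  L_1(t) = (t - 3)(t - 6)(t - 9) / 8
  L_2(t) = (t - 3)(t - 5)(t - 9) / -9
  L_3(t) = (t - 3)(t - 5)(t - 6) / 72
Then g(t) = 21·L_0(t) + 335/3·L_1(t) + 198·L_2(t) + 693·L_3(t).
Expanding and collecting terms gives g(t) = t^3 - (1/3)t^2 - t.
Evaluating at t = 12: g(12) = 1668.

1668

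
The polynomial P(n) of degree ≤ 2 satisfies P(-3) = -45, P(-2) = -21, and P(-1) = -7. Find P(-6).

-177

Using the Lagrange interpolation formula with nodes -3, -2, -1:
  L_0(n) = (n + 2)(n + 1) / 2
  L_1(n) = (n + 3)(n + 1) / -1
  L_2(n) = (n + 3)(n + 2) / 2
Then P(n) = -45·L_0(n) - 21·L_1(n) - 7·L_2(n).
Expanding and collecting terms gives P(n) = -5n² - n - 3.
Evaluating at n = -6: P(-6) = -177.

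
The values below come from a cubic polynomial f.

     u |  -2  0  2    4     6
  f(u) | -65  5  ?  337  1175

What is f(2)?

43

On equispaced nodes a degree-3 polynomial has vanishing fourth forward difference, so
  f(-2) - 4·f(0) + 6·f(2) - 4·f(4) + f(6) = 0.
Substituting the known values and solving for f(2):
  6·f(2) = 258
  f(2) = 43.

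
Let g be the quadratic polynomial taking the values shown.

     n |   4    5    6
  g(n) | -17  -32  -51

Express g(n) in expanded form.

Write g(n) = an^2 + bn + c. Substituting each data point gives a linear system:
  16a + 4b + c = -17
  25a + 5b + c = -32
  36a + 6b + c = -51
Solving the system yields a = -2, b = 3, c = 3.
So g(n) = -2n^2 + 3n + 3.
Check: g(6) = -51. ✓

g(n) = -2n^2 + 3n + 3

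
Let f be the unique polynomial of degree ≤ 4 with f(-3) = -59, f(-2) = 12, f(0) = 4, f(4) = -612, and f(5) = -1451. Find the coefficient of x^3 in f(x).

Write f(x) = ax^4 + bx^3 + cx^2 + dx + e. Substituting each data point gives a linear system:
  81a - 27b + 9c - 3d + e = -59
  16a - 8b + 4c - 2d + e = 12
  e = 4
  256a + 64b + 16c + 4d + e = -612
  625a + 125b + 25c + 5d + e = -1451
Solving the system yields a = -2, b = -2, c = 3, d = -6, e = 4.
So f(x) = -2x⁴ - 2x³ + 3x² - 6x + 4.
The coefficient of x^3 is -2.

-2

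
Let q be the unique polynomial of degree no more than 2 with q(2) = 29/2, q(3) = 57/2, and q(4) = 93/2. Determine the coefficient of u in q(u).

4

Write q(u) = au^2 + bu + c. Substituting each data point gives a linear system:
  4a + 2b + c = 29/2
  9a + 3b + c = 57/2
  16a + 4b + c = 93/2
Solving the system yields a = 2, b = 4, c = -3/2.
So q(u) = 2u² + 4u - 3/2.
The coefficient of u is 4.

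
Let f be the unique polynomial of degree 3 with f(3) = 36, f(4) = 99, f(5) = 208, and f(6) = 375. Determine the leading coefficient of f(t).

Write f(t) = at^3 + bt^2 + ct + d. Substituting each data point gives a linear system:
  27a + 9b + 3c + d = 36
  64a + 16b + 4c + d = 99
  125a + 25b + 5c + d = 208
  216a + 36b + 6c + d = 375
Solving the system yields a = 2, b = -1, c = -4, d = 3.
So f(t) = 2t^3 - t^2 - 4t + 3.
The leading coefficient is 2.

2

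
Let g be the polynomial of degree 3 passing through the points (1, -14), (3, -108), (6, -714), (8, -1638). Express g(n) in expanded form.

Write g(n) = an^3 + bn^2 + cn + d. Substituting each data point gives a linear system:
  a + b + c + d = -14
  27a + 9b + 3c + d = -108
  216a + 36b + 6c + d = -714
  512a + 64b + 8c + d = -1638
Solving the system yields a = -3, b = -1, c = -4, d = -6.
So g(n) = -3n³ - n² - 4n - 6.
Check: g(6) = -714. ✓

g(n) = -3n^3 - n^2 - 4n - 6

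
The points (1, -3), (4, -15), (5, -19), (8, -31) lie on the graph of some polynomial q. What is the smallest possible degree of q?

Divided differences on the nodes 1, 4, 5, 8:
  order 0: -3  -15  -19  -31
  order 1: -4  -4  -4
  order 2: 0  0
  order 3: 0
The order-1 divided differences are all -4 (nonzero) and every higher order vanishes, so the data lies on a polynomial of degree exactly 1.

1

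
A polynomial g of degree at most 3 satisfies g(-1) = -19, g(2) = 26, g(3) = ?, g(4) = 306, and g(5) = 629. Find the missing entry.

117

The 4 known points determine the degree-3 polynomial uniquely.
Write g(x) = ax^3 + bx^2 + cx + d. Substituting each data point gives a linear system:
  -a + b - c + d = -19
  8a + 4b + 2c + d = 26
  64a + 16b + 4c + d = 306
  125a + 25b + 5c + d = 629
Solving the system yields a = 6, b = -5, c = 2, d = -6.
So g(x) = 6x^3 - 5x^2 + 2x - 6.
Then g(3) = 117.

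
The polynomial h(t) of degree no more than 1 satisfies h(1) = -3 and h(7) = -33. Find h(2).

Using the Lagrange interpolation formula with nodes 1, 7:
  L_0(t) = (t - 7) / -6
  L_1(t) = (t - 1) / 6
Then h(t) = -3·L_0(t) - 33·L_1(t).
Expanding and collecting terms gives h(t) = -5t + 2.
Evaluating at t = 2: h(2) = -8.

-8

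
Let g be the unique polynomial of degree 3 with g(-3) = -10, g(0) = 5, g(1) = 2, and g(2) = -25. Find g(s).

g(s) = -2s^3 - 6s^2 + 5s + 5

Using the Lagrange interpolation formula with nodes -3, 0, 1, 2:
  L_0(s) = s(s - 1)(s - 2) / -60
  L_1(s) = (s + 3)(s - 1)(s - 2) / 6
  L_2(s) = (s + 3)s(s - 2) / -4
  L_3(s) = (s + 3)s(s - 1) / 10
Then g(s) = -10·L_0(s) + 5·L_1(s) + 2·L_2(s) - 25·L_3(s).
Expanding and collecting terms gives g(s) = -2s^3 - 6s^2 + 5s + 5.
Check: g(1) = 2. ✓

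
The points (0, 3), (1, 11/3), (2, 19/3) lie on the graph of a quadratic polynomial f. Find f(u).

Using the Lagrange interpolation formula with nodes 0, 1, 2:
  L_0(u) = (u - 1)(u - 2) / 2
  L_1(u) = u(u - 2) / -1
  L_2(u) = u(u - 1) / 2
Then f(u) = 3·L_0(u) + 11/3·L_1(u) + 19/3·L_2(u).
Expanding and collecting terms gives f(u) = u^2 - (1/3)u + 3.
Check: f(1) = 11/3. ✓

f(u) = u^2 - (1/3)u + 3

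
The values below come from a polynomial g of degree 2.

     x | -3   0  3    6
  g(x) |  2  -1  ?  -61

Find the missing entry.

On equispaced nodes a degree-2 polynomial has vanishing third forward difference, so
  - g(-3) + 3·g(0) - 3·g(3) + g(6) = 0.
Substituting the known values and solving for g(3):
  -3·g(3) = 66
  g(3) = -22.

-22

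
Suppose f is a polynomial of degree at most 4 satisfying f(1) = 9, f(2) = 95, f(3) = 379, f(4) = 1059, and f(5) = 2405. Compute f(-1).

-1

Using the Lagrange interpolation formula with nodes 1, 2, 3, 4, 5:
  L_0(t) = (t - 2)(t - 3)(t - 4)(t - 5) / 24
  L_1(t) = (t - 1)(t - 3)(t - 4)(t - 5) / -6
  L_2(t) = (t - 1)(t - 2)(t - 4)(t - 5) / 4
  L_3(t) = (t - 1)(t - 2)(t - 3)(t - 5) / -6
  L_4(t) = (t - 1)(t - 2)(t - 3)(t - 4) / 24
Then f(t) = 9·L_0(t) + 95·L_1(t) + 379·L_2(t) + 1059·L_3(t) + 2405·L_4(t).
Expanding and collecting terms gives f(t) = 3t^4 + 3t^3 + 6t^2 + 2t - 5.
Evaluating at t = -1: f(-1) = -1.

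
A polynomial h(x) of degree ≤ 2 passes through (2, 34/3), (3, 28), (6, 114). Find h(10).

938/3

Write h(x) = ax^2 + bx + c. Substituting each data point gives a linear system:
  4a + 2b + c = 34/3
  9a + 3b + c = 28
  36a + 6b + c = 114
Solving the system yields a = 3, b = 5/3, c = -4.
So h(x) = 3x² + (5/3)x - 4.
Then h(10) = 938/3.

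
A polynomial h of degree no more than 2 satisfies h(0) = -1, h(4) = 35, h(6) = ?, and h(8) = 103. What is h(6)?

65

The 3 known points determine the degree-2 polynomial uniquely.
Write h(x) = ax^2 + bx + c. Substituting each data point gives a linear system:
  c = -1
  16a + 4b + c = 35
  64a + 8b + c = 103
Solving the system yields a = 1, b = 5, c = -1.
So h(x) = x^2 + 5x - 1.
Then h(6) = 65.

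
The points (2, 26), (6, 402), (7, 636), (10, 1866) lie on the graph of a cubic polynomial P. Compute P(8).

Using the Lagrange interpolation formula with nodes 2, 6, 7, 10:
  L_0(x) = (x - 6)(x - 7)(x - 10) / -160
  L_1(x) = (x - 2)(x - 7)(x - 10) / 16
  L_2(x) = (x - 2)(x - 6)(x - 10) / -15
  L_3(x) = (x - 2)(x - 6)(x - 7) / 96
Then P(x) = 26·L_0(x) + 402·L_1(x) + 636·L_2(x) + 1866·L_3(x).
Expanding and collecting terms gives P(x) = 2x^3 - 2x^2 + 6x + 6.
Evaluating at x = 8: P(8) = 950.

950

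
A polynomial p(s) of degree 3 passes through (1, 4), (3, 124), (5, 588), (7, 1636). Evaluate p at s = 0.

-2

Write p(s) = as^3 + bs^2 + cs + d. Substituting each data point gives a linear system:
  a + b + c + d = 4
  27a + 9b + 3c + d = 124
  125a + 25b + 5c + d = 588
  343a + 49b + 7c + d = 1636
Solving the system yields a = 5, b = -2, c = 3, d = -2.
So p(s) = 5s^3 - 2s^2 + 3s - 2.
Then p(0) = -2.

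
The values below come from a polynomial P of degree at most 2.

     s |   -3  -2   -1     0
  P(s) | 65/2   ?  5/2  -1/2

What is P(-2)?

27/2

The 3 known points determine the degree-2 polynomial uniquely.
Write P(s) = as^2 + bs + c. Substituting each data point gives a linear system:
  9a - 3b + c = 65/2
  a - b + c = 5/2
  c = -1/2
Solving the system yields a = 4, b = 1, c = -1/2.
So P(s) = 4s^2 + s - 1/2.
Then P(-2) = 27/2.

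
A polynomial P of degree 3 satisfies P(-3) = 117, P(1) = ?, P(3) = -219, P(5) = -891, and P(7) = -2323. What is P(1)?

-19

The 4 known points determine the degree-3 polynomial uniquely.
Write P(n) = an^3 + bn^2 + cn + d. Substituting each data point gives a linear system:
  -27a + 9b - 3c + d = 117
  27a + 9b + 3c + d = -219
  125a + 25b + 5c + d = -891
  343a + 49b + 7c + d = -2323
Solving the system yields a = -6, b = -5, c = -2, d = -6.
So P(n) = -6n^3 - 5n^2 - 2n - 6.
Then P(1) = -19.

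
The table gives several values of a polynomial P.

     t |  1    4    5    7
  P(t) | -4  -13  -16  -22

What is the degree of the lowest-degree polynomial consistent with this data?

1

Divided differences on the nodes 1, 4, 5, 7:
  order 0: -4  -13  -16  -22
  order 1: -3  -3  -3
  order 2: 0  0
  order 3: 0
The order-1 divided differences are all -3 (nonzero) and every higher order vanishes, so the data lies on a polynomial of degree exactly 1.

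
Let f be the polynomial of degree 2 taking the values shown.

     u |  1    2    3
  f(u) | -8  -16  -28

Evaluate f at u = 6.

Forward differences of the values at u = 1, 2, 3:
  f  : -8  -16  -28
  Δ  : -8  -12
  Δ^2: -4
The second differences are constant, confirming degree 2.
Interpolating (Newton forward form) and evaluating at u = 6 gives f(6) = -88.

-88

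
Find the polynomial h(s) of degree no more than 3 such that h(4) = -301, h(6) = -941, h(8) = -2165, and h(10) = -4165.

h(s) = -4s^3 - s^2 - 6s - 5

Using the Lagrange interpolation formula with nodes 4, 6, 8, 10:
  L_0(s) = (s - 6)(s - 8)(s - 10) / -48
  L_1(s) = (s - 4)(s - 8)(s - 10) / 16
  L_2(s) = (s - 4)(s - 6)(s - 10) / -16
  L_3(s) = (s - 4)(s - 6)(s - 8) / 48
Then h(s) = -301·L_0(s) - 941·L_1(s) - 2165·L_2(s) - 4165·L_3(s).
Expanding and collecting terms gives h(s) = -4s³ - s² - 6s - 5.
Check: h(8) = -2165. ✓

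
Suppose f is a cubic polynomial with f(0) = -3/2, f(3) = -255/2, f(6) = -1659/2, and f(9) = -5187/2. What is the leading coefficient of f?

-3

Write f(s) = as^3 + bs^2 + cs + d. Substituting each data point gives a linear system:
  d = -3/2
  27a + 9b + 3c + d = -255/2
  216a + 36b + 6c + d = -1659/2
  729a + 81b + 9c + d = -5187/2
Solving the system yields a = -3, b = -5, c = 0, d = -3/2.
So f(s) = -3s^3 - 5s^2 - 3/2.
The leading coefficient is -3.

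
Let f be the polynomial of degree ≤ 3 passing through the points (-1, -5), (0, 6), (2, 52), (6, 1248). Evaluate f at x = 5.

721

Write f(x) = ax^3 + bx^2 + cx + d. Substituting each data point gives a linear system:
  -a + b - c + d = -5
  d = 6
  8a + 4b + 2c + d = 52
  216a + 36b + 6c + d = 1248
Solving the system yields a = 6, b = -2, c = 3, d = 6.
So f(x) = 6x³ - 2x² + 3x + 6.
Then f(5) = 721.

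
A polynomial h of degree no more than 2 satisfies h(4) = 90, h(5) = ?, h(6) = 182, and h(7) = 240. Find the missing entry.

On equispaced nodes a degree-2 polynomial has vanishing third forward difference, so
  - h(4) + 3·h(5) - 3·h(6) + h(7) = 0.
Substituting the known values and solving for h(5):
  3·h(5) = 396
  h(5) = 132.

132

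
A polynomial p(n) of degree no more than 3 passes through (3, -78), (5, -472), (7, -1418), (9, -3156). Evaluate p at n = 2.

-13

Using the Lagrange interpolation formula with nodes 3, 5, 7, 9:
  L_0(n) = (n - 5)(n - 7)(n - 9) / -48
  L_1(n) = (n - 3)(n - 7)(n - 9) / 16
  L_2(n) = (n - 3)(n - 5)(n - 9) / -16
  L_3(n) = (n - 3)(n - 5)(n - 7) / 48
Then p(n) = -78·L_0(n) - 472·L_1(n) - 1418·L_2(n) - 3156·L_3(n).
Expanding and collecting terms gives p(n) = -5n³ + 6n² + 3.
Evaluating at n = 2: p(2) = -13.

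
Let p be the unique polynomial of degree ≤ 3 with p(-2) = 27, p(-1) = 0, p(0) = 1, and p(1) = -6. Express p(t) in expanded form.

Using the Lagrange interpolation formula with nodes -2, -1, 0, 1:
  L_0(t) = (t + 1)t(t - 1) / -6
  L_1(t) = (t + 2)t(t - 1) / 2
  L_2(t) = (t + 2)(t + 1)(t - 1) / -2
  L_3(t) = (t + 2)(t + 1)t / 6
Then p(t) = 27·L_0(t) + 0·L_1(t) + 1·L_2(t) - 6·L_3(t).
Expanding and collecting terms gives p(t) = -6t^3 - 4t^2 + 3t + 1.
Check: p(-1) = 0. ✓

p(t) = -6t^3 - 4t^2 + 3t + 1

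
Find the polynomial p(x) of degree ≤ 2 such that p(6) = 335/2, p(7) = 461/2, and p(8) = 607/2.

p(x) = 5x^2 - 2x - 1/2

Using the Lagrange interpolation formula with nodes 6, 7, 8:
  L_0(x) = (x - 7)(x - 8) / 2
  L_1(x) = (x - 6)(x - 8) / -1
  L_2(x) = (x - 6)(x - 7) / 2
Then p(x) = 335/2·L_0(x) + 461/2·L_1(x) + 607/2·L_2(x).
Expanding and collecting terms gives p(x) = 5x² - 2x - 1/2.
Check: p(8) = 607/2. ✓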